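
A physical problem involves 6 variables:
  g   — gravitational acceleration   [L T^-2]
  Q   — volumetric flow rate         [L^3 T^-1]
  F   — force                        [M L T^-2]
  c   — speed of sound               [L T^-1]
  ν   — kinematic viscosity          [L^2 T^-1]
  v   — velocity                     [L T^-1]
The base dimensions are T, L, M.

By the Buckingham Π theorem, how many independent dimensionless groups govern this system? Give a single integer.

Write exponents as rows T,L,M / cols g,Q,F,c,ν,v:
  T: [-2 -1 -2 -1 -1 -1]
  L: [ 1  3  1  1  2  1]
  M: [ 0  0  1  0  0  0]
Row reduction gives pivot columns g,Q,F; rank = 3
Π count = n − r = 6 − 3 = 3

3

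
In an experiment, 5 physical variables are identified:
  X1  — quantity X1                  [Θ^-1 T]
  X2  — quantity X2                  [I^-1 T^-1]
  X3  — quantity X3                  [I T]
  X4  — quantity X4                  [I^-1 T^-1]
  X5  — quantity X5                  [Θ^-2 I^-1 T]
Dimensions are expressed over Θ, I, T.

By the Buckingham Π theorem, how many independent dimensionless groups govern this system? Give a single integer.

3

Dimensional matrix (Θ×I×T by X1×X2×X3×X4×X5):
  Θ: [-1  0  0  0 -2]
  I: [ 0 -1  1 -1 -1]
  T: [ 1 -1  1 -1  1]
Echelon form has 2 nonzero rows (pivots: X1,X2)
5 vars − rank 2 = 3 Π groups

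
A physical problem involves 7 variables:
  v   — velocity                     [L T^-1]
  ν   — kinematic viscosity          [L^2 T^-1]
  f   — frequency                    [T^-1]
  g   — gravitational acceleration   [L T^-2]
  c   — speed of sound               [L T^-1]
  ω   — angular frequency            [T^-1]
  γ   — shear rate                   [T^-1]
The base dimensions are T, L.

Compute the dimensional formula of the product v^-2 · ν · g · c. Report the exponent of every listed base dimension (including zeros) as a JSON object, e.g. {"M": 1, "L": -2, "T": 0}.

Write exponents as rows T,L / cols v,ν,f,g,c,ω,γ:
  T: [-1 -1 -1 -2 -1 -1 -1]
  L: [ 1  2  0  1  1  0  0]
  [T]: (-2)·-1+(1)·-1+(1)·-2+(1)·-1 = -2
  [L]: (-2)·1+(1)·2+(1)·1+(1)·1 = 2
⇒ T^-2 L^2

{"T": -2, "L": 2}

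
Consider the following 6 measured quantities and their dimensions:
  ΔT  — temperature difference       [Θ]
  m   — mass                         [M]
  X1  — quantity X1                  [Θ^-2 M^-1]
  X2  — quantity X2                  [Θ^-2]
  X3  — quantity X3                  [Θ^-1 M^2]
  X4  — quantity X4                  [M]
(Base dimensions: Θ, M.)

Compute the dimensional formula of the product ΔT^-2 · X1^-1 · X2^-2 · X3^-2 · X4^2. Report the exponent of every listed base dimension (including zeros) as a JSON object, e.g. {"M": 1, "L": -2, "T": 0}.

{"Θ": 6, "M": -1}

Exponent matrix [Θ,M] × [ΔT,m,X1,X2,X3,X4]:
  Θ: [ 1  0 -2 -2 -1  0]
  M: [ 0  1 -1  0  2  1]
  [Θ]: (-2)·1+(-1)·-2+(-2)·-2+(-2)·-1+(2)·0 = 6
  [M]: (-2)·0+(-1)·-1+(-2)·0+(-2)·2+(2)·1 = -1
⇒ Θ^6 M^-1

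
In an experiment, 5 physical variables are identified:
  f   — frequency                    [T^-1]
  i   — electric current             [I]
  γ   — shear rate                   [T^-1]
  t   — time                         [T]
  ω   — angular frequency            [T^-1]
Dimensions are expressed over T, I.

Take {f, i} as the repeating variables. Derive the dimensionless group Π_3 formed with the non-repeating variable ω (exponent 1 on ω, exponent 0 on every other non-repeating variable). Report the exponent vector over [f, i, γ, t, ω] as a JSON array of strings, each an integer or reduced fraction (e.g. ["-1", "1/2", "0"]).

["-1", "0", "0", "0", "1"]

Write exponents as rows T,I / cols f,i,γ,t,ω:
  T: [-1  0 -1  1 -1]
  I: [ 0  1  0  0  0]
Row reduction gives pivot columns f,i; rank = 2
Pivot set = {f,i}, free = {γ,t,ω}
RREF:
  r0: [   1    0    1   -1    1]
  r1: [   0    1    0    0    0]
Fix exponent of ω at 1, γ at 0, t at 0; solve each RREF row for its pivot's exponent:
  r0: exp(f) + (1)·1 = 0 ⇒ exp(f) = -1
  r1: exp(i) + (0)·1 = 0 ⇒ exp(i) = 0
Π_3 = f^-1 · ω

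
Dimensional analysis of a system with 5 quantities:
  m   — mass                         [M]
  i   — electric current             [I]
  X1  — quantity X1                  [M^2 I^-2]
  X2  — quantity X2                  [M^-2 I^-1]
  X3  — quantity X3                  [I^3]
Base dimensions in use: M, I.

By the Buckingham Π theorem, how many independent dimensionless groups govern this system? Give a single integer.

3

Exponent matrix [M,I] × [m,i,X1,X2,X3]:
  M: [ 1  0  2 -2  0]
  I: [ 0  1 -2 -1  3]
Echelon form has 2 nonzero rows (pivots: m,i)
5 vars − rank 2 = 3 Π groups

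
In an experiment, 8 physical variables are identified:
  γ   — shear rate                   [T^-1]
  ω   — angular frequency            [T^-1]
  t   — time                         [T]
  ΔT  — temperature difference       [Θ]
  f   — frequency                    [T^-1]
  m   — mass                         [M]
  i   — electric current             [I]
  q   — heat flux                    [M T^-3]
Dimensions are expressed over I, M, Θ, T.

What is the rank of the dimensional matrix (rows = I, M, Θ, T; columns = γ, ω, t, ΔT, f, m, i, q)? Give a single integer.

Write exponents as rows I,M,Θ,T / cols γ,ω,t,ΔT,f,m,i,q:
  I: [ 0  0  0  0  0  0  1  0]
  M: [ 0  0  0  0  0  1  0  1]
  Θ: [ 0  0  0  1  0  0  0  0]
  T: [-1 -1  1  0 -1  0  0 -3]
Echelon form has 4 nonzero rows (pivots: γ,ΔT,m,i)

4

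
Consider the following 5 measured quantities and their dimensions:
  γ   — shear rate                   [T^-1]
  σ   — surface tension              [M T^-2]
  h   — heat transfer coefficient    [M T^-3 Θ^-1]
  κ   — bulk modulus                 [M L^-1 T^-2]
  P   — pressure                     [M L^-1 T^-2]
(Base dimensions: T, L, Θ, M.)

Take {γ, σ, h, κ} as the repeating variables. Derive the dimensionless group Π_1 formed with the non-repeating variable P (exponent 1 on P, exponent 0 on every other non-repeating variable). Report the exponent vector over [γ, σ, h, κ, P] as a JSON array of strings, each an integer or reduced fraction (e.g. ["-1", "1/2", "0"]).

["0", "0", "0", "-1", "1"]

Dimensional matrix (T×L×Θ×M by γ×σ×h×κ×P):
  T: [-1 -2 -3 -2 -2]
  L: [ 0  0  0 -1 -1]
  Θ: [ 0  0 -1  0  0]
  M: [ 0  1  1  1  1]
Row reduction gives pivot columns γ,σ,h,κ; rank = 4
Repeat: γ,σ,h,κ; free: P
RREF:
  r0: [   1    0    0    0    0]
  r1: [   0    1    0    0    0]
  r2: [   0    0    1    0    0]
  r3: [   0    0    0    1    1]
Fix exponent of P at 1; solve each RREF row for its pivot's exponent:
  r0: exp(γ) + (0)·1 = 0 ⇒ exp(γ) = 0
  r1: exp(σ) + (0)·1 = 0 ⇒ exp(σ) = 0
  r2: exp(h) + (0)·1 = 0 ⇒ exp(h) = 0
  r3: exp(κ) + (1)·1 = 0 ⇒ exp(κ) = -1
Π_1 = κ^-1 · P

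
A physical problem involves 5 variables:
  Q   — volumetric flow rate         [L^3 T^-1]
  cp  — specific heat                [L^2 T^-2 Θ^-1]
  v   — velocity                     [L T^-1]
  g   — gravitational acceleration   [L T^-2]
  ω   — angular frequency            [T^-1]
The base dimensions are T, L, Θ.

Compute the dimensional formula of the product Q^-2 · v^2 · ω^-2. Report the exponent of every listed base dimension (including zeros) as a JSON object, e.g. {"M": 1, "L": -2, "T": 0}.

{"T": 2, "L": -4, "Θ": 0}

Dimensional matrix (T×L×Θ by Q×cp×v×g×ω):
  T: [-1 -2 -1 -2 -1]
  L: [ 3  2  1  1  0]
  Θ: [ 0 -1  0  0  0]
  [T]: (-2)·-1+(2)·-1+(-2)·-1 = 2
  [L]: (-2)·3+(2)·1+(-2)·0 = -4
  [Θ]: (-2)·0+(2)·0+(-2)·0 = 0
⇒ T^2 L^-4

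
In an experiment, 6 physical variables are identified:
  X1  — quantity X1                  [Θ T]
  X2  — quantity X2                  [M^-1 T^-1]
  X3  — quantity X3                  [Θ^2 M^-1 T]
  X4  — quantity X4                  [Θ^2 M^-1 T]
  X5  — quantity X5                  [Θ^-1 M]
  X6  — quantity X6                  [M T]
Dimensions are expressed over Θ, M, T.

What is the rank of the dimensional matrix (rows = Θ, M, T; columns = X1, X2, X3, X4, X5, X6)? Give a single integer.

2

Exponent matrix [Θ,M,T] × [X1,X2,X3,X4,X5,X6]:
  Θ: [ 1  0  2  2 -1  0]
  M: [ 0 -1 -1 -1  1  1]
  T: [ 1 -1  1  1  0  1]
RREF → pivots at {X1,X2} ⇒ r = 2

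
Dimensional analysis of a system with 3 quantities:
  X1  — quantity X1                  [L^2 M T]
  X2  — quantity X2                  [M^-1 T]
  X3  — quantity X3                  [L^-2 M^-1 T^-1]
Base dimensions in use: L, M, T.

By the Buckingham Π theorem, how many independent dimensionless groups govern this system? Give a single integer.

Exponent matrix [L,M,T] × [X1,X2,X3]:
  L: [ 2  0 -2]
  M: [ 1 -1 -1]
  T: [ 1  1 -1]
Echelon form has 2 nonzero rows (pivots: X1,X2)
n=3, r=2 ⇒ 1 dimensionless group

1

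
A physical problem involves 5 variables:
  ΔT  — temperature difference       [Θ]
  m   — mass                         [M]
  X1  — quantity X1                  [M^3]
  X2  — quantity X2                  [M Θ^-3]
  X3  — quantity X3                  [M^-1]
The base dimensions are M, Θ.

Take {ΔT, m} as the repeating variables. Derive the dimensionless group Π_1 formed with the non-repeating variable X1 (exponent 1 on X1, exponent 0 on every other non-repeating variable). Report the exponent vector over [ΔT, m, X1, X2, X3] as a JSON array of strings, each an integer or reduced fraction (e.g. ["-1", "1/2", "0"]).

["0", "-3", "1", "0", "0"]

Write exponents as rows M,Θ / cols ΔT,m,X1,X2,X3:
  M: [ 0  1  3  1 -1]
  Θ: [ 1  0  0 -3  0]
Row reduction gives pivot columns ΔT,m; rank = 2
Pivot set = {ΔT,m}, free = {X1,X2,X3}
RREF:
  r0: [   1    0    0   -3    0]
  r1: [   0    1    3    1   -1]
Fix exponent of X1 at 1, X2 at 0, X3 at 0; solve each RREF row for its pivot's exponent:
  r0: exp(ΔT) + (0)·1 = 0 ⇒ exp(ΔT) = 0
  r1: exp(m) + (3)·1 = 0 ⇒ exp(m) = -3
Π_1 = m^-3 · X1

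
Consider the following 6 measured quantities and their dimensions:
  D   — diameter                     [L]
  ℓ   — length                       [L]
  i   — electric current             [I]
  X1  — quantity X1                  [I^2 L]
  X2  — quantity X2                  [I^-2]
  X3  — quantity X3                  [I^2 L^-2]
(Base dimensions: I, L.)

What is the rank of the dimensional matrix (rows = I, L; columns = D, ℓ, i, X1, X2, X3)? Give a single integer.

Write exponents as rows I,L / cols D,ℓ,i,X1,X2,X3:
  I: [ 0  0  1  2 -2  2]
  L: [ 1  1  0  1  0 -2]
Echelon form has 2 nonzero rows (pivots: D,i)

2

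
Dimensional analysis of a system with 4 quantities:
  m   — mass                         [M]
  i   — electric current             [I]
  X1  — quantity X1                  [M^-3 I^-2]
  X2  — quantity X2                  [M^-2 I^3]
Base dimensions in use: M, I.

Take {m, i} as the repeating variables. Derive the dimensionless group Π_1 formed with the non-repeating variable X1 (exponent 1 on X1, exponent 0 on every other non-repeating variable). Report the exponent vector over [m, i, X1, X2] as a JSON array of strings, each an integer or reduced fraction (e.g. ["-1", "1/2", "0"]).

Write exponents as rows M,I / cols m,i,X1,X2:
  M: [ 1  0 -3 -2]
  I: [ 0  1 -2  3]
RREF → pivots at {m,i} ⇒ r = 2
Repeat: m,i; free: X1,X2
RREF:
  r0: [   1    0   -3   -2]
  r1: [   0    1   -2    3]
Fix exponent of X1 at 1, X2 at 0; solve each RREF row for its pivot's exponent:
  r0: exp(m) + (-3)·1 = 0 ⇒ exp(m) = 3
  r1: exp(i) + (-2)·1 = 0 ⇒ exp(i) = 2
Π_1 = m^3 · i^2 · X1

["3", "2", "1", "0"]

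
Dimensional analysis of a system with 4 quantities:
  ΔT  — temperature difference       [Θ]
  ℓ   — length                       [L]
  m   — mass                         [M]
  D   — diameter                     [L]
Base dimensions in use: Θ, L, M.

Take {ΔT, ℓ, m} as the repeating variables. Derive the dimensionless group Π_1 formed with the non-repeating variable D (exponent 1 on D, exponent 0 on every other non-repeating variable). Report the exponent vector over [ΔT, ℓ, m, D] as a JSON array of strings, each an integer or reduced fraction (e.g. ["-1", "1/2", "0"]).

["0", "-1", "0", "1"]

Exponent matrix [Θ,L,M] × [ΔT,ℓ,m,D]:
  Θ: [ 1  0  0  0]
  L: [ 0  1  0  1]
  M: [ 0  0  1  0]
RREF → pivots at {ΔT,ℓ,m} ⇒ r = 3
Repeat: ΔT,ℓ,m; free: D
RREF:
  r0: [   1    0    0    0]
  r1: [   0    1    0    1]
  r2: [   0    0    1    0]
Fix exponent of D at 1; solve each RREF row for its pivot's exponent:
  r0: exp(ΔT) + (0)·1 = 0 ⇒ exp(ΔT) = 0
  r1: exp(ℓ) + (1)·1 = 0 ⇒ exp(ℓ) = -1
  r2: exp(m) + (0)·1 = 0 ⇒ exp(m) = 0
Π_1 = ℓ^-1 · D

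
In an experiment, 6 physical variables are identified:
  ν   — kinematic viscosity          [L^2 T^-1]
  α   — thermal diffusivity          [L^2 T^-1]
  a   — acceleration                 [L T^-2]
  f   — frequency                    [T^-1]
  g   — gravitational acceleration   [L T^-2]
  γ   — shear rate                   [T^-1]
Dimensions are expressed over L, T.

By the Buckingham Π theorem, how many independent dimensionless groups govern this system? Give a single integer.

Exponent matrix [L,T] × [ν,α,a,f,g,γ]:
  L: [ 2  2  1  0  1  0]
  T: [-1 -1 -2 -1 -2 -1]
Echelon form has 2 nonzero rows (pivots: ν,a)
Π count = n − r = 6 − 2 = 4

4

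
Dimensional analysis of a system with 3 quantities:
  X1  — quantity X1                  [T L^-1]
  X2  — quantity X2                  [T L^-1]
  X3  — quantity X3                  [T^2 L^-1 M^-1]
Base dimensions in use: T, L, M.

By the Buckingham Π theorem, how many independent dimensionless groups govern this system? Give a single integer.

Dimensional matrix (T×L×M by X1×X2×X3):
  T: [ 1  1  2]
  L: [-1 -1 -1]
  M: [ 0  0 -1]
RREF → pivots at {X1,X3} ⇒ r = 2
Π count = n − r = 3 − 2 = 1

1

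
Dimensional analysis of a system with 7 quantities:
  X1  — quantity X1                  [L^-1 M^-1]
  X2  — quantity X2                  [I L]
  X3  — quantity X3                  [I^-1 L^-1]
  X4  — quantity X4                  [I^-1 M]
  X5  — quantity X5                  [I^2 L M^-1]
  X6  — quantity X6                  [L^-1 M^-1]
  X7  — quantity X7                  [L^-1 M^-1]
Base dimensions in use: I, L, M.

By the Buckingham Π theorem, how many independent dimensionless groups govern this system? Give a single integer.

Exponent matrix [I,L,M] × [X1,X2,X3,X4,X5,X6,X7]:
  I: [ 0  1 -1 -1  2  0  0]
  L: [-1  1 -1  0  1 -1 -1]
  M: [-1  0  0  1 -1 -1 -1]
Row reduction gives pivot columns X1,X2; rank = 2
7 vars − rank 2 = 5 Π groups

5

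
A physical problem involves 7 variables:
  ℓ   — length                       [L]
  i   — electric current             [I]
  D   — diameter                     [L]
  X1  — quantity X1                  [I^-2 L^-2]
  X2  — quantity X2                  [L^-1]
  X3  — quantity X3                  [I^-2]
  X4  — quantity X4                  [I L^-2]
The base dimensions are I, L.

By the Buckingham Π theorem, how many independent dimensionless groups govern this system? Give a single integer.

Exponent matrix [I,L] × [ℓ,i,D,X1,X2,X3,X4]:
  I: [ 0  1  0 -2  0 -2  1]
  L: [ 1  0  1 -2 -1  0 -2]
Echelon form has 2 nonzero rows (pivots: ℓ,i)
n=7, r=2 ⇒ 5 dimensionless groups

5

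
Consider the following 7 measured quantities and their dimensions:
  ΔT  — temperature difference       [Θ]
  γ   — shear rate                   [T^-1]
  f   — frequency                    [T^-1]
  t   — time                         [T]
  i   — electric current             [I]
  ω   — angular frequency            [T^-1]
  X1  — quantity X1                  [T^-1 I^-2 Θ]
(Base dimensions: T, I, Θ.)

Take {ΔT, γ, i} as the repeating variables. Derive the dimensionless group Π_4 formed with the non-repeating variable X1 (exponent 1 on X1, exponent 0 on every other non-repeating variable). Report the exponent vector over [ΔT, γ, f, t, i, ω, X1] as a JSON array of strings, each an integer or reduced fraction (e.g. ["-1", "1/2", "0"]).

["-1", "-1", "0", "0", "2", "0", "1"]

Exponent matrix [T,I,Θ] × [ΔT,γ,f,t,i,ω,X1]:
  T: [ 0 -1 -1  1  0 -1 -1]
  I: [ 0  0  0  0  1  0 -2]
  Θ: [ 1  0  0  0  0  0  1]
RREF → pivots at {ΔT,γ,i} ⇒ r = 3
Repeat: ΔT,γ,i; free: f,t,ω,X1
RREF:
  r0: [   1    0    0    0    0    0    1]
  r1: [   0    1    1   -1    0    1    1]
  r2: [   0    0    0    0    1    0   -2]
Fix exponent of X1 at 1, f at 0, t at 0, ω at 0; solve each RREF row for its pivot's exponent:
  r0: exp(ΔT) + (1)·1 = 0 ⇒ exp(ΔT) = -1
  r1: exp(γ) + (1)·1 = 0 ⇒ exp(γ) = -1
  r2: exp(i) + (-2)·1 = 0 ⇒ exp(i) = 2
Π_4 = ΔT^-1 · γ^-1 · i^2 · X1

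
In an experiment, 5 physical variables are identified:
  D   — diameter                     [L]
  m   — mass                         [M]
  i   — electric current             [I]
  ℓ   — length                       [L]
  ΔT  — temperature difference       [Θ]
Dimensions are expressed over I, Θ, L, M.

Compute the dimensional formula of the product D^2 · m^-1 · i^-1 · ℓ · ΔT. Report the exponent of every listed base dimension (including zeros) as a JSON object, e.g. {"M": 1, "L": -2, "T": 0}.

Exponent matrix [I,Θ,L,M] × [D,m,i,ℓ,ΔT]:
  I: [ 0  0  1  0  0]
  Θ: [ 0  0  0  0  1]
  L: [ 1  0  0  1  0]
  M: [ 0  1  0  0  0]
  [I]: (2)·0+(-1)·0+(-1)·1+(1)·0+(1)·0 = -1
  [Θ]: (2)·0+(-1)·0+(-1)·0+(1)·0+(1)·1 = 1
  [L]: (2)·1+(-1)·0+(-1)·0+(1)·1+(1)·0 = 3
  [M]: (2)·0+(-1)·1+(-1)·0+(1)·0+(1)·0 = -1
⇒ I^-1 Θ L^3 M^-1

{"I": -1, "Θ": 1, "L": 3, "M": -1}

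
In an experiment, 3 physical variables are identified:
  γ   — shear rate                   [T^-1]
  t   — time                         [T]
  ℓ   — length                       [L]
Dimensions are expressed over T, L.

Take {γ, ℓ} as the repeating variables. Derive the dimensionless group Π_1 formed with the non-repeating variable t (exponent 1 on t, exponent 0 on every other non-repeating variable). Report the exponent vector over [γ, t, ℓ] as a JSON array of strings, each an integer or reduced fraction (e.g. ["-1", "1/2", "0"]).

["1", "1", "0"]

Dimensional matrix (T×L by γ×t×ℓ):
  T: [-1  1  0]
  L: [ 0  0  1]
Echelon form has 2 nonzero rows (pivots: γ,ℓ)
Repeat: γ,ℓ; free: t
RREF:
  r0: [   1   -1    0]
  r1: [   0    0    1]
Fix exponent of t at 1; solve each RREF row for its pivot's exponent:
  r0: exp(γ) + (-1)·1 = 0 ⇒ exp(γ) = 1
  r1: exp(ℓ) + (0)·1 = 0 ⇒ exp(ℓ) = 0
Π_1 = γ · t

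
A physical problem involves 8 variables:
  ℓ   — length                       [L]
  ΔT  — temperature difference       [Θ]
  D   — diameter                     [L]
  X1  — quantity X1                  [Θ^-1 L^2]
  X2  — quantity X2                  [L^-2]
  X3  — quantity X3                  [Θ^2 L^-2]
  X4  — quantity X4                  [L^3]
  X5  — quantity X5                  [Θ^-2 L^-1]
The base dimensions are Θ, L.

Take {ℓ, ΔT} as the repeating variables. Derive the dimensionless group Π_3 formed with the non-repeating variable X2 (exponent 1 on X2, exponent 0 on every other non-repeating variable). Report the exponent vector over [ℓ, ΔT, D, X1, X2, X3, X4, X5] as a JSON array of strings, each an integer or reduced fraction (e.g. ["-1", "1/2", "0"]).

Exponent matrix [Θ,L] × [ℓ,ΔT,D,X1,X2,X3,X4,X5]:
  Θ: [ 0  1  0 -1  0  2  0 -2]
  L: [ 1  0  1  2 -2 -2  3 -1]
Row reduction gives pivot columns ℓ,ΔT; rank = 2
Repeat: ℓ,ΔT; free: D,X1,X2,X3,X4,X5
RREF:
  r0: [   1    0    1    2   -2   -2    3   -1]
  r1: [   0    1    0   -1    0    2    0   -2]
Fix exponent of X2 at 1, D at 0, X1 at 0, X3 at 0, X4 at 0, X5 at 0; solve each RREF row for its pivot's exponent:
  r0: exp(ℓ) + (-2)·1 = 0 ⇒ exp(ℓ) = 2
  r1: exp(ΔT) + (0)·1 = 0 ⇒ exp(ΔT) = 0
Π_3 = ℓ^2 · X2

["2", "0", "0", "0", "1", "0", "0", "0"]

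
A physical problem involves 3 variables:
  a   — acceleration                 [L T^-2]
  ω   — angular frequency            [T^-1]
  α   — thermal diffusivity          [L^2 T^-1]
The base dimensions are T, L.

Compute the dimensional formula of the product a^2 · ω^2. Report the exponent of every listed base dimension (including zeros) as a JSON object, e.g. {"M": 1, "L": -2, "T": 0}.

Write exponents as rows T,L / cols a,ω,α:
  T: [-2 -1 -1]
  L: [ 1  0  2]
  [T]: (2)·-2+(2)·-1 = -6
  [L]: (2)·1+(2)·0 = 2
⇒ T^-6 L^2

{"T": -6, "L": 2}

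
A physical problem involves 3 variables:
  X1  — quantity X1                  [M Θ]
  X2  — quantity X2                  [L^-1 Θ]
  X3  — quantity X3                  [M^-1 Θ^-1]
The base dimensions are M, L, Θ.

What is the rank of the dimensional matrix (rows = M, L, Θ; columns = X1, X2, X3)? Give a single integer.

2

Exponent matrix [M,L,Θ] × [X1,X2,X3]:
  M: [ 1  0 -1]
  L: [ 0 -1  0]
  Θ: [ 1  1 -1]
RREF → pivots at {X1,X2} ⇒ r = 2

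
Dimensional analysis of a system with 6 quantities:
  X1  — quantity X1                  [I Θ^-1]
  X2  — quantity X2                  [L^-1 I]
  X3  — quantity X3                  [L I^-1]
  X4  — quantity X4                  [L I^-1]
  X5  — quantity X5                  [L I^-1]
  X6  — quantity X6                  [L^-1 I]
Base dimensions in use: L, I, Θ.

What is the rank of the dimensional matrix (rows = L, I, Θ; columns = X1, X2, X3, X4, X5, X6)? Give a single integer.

Dimensional matrix (L×I×Θ by X1×X2×X3×X4×X5×X6):
  L: [ 0 -1  1  1  1 -1]
  I: [ 1  1 -1 -1 -1  1]
  Θ: [-1  0  0  0  0  0]
RREF → pivots at {X1,X2} ⇒ r = 2

2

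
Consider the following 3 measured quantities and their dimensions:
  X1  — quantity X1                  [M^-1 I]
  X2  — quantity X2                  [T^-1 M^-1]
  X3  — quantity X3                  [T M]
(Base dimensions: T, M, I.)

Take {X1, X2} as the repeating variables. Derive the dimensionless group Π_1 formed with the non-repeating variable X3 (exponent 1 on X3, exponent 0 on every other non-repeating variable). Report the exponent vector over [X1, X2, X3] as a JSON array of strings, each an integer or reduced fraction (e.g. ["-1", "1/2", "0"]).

Exponent matrix [T,M,I] × [X1,X2,X3]:
  T: [ 0 -1  1]
  M: [-1 -1  1]
  I: [ 1  0  0]
Echelon form has 2 nonzero rows (pivots: X1,X2)
Pivot set = {X1,X2}, free = {X3}
RREF:
  r0: [   1    0    0]
  r1: [   0    1   -1]
  r2: [   0    0    0]
Fix exponent of X3 at 1; solve each RREF row for its pivot's exponent:
  r0: exp(X1) + (0)·1 = 0 ⇒ exp(X1) = 0
  r1: exp(X2) + (-1)·1 = 0 ⇒ exp(X2) = 1
Π_1 = X2 · X3

["0", "1", "1"]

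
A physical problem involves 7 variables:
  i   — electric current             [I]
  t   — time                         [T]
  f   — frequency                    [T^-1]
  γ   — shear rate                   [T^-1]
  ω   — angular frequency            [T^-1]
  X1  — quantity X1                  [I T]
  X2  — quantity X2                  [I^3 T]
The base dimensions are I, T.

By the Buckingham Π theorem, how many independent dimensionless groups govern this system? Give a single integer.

5

Dimensional matrix (I×T by i×t×f×γ×ω×X1×X2):
  I: [ 1  0  0  0  0  1  3]
  T: [ 0  1 -1 -1 -1  1  1]
Row reduction gives pivot columns i,t; rank = 2
Π count = n − r = 7 − 2 = 5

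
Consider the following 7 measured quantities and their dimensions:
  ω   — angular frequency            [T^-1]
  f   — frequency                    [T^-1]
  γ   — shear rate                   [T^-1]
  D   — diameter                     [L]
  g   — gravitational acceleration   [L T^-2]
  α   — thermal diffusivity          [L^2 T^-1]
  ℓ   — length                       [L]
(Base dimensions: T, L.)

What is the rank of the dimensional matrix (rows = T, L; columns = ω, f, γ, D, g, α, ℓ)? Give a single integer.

2

Exponent matrix [T,L] × [ω,f,γ,D,g,α,ℓ]:
  T: [-1 -1 -1  0 -2 -1  0]
  L: [ 0  0  0  1  1  2  1]
Echelon form has 2 nonzero rows (pivots: ω,D)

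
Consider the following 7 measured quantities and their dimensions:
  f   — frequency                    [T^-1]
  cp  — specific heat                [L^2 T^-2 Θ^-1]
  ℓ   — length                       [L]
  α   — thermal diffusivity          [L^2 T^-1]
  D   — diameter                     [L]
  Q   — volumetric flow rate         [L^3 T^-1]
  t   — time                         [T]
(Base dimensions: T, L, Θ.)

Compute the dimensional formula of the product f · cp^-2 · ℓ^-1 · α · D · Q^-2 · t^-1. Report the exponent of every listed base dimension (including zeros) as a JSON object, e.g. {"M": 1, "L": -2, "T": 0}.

{"T": 3, "L": -8, "Θ": 2}

Dimensional matrix (T×L×Θ by f×cp×ℓ×α×D×Q×t):
  T: [-1 -2  0 -1  0 -1  1]
  L: [ 0  2  1  2  1  3  0]
  Θ: [ 0 -1  0  0  0  0  0]
  [T]: (1)·-1+(-2)·-2+(-1)·0+(1)·-1+(1)·0+(-2)·-1+(-1)·1 = 3
  [L]: (1)·0+(-2)·2+(-1)·1+(1)·2+(1)·1+(-2)·3+(-1)·0 = -8
  [Θ]: (1)·0+(-2)·-1+(-1)·0+(1)·0+(1)·0+(-2)·0+(-1)·0 = 2
⇒ T^3 L^-8 Θ^2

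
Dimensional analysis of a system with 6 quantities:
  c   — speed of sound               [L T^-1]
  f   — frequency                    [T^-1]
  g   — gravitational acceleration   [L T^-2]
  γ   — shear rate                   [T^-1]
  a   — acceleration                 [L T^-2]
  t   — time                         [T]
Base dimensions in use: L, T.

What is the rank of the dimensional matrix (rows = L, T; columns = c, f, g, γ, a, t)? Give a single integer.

Exponent matrix [L,T] × [c,f,g,γ,a,t]:
  L: [ 1  0  1  0  1  0]
  T: [-1 -1 -2 -1 -2  1]
Row reduction gives pivot columns c,f; rank = 2

2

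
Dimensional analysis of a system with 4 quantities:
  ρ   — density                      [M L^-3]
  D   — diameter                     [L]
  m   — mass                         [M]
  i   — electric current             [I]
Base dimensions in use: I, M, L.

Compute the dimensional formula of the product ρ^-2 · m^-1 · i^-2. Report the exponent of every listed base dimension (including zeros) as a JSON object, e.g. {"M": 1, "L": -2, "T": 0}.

{"I": -2, "M": -3, "L": 6}

Exponent matrix [I,M,L] × [ρ,D,m,i]:
  I: [ 0  0  0  1]
  M: [ 1  0  1  0]
  L: [-3  1  0  0]
  [I]: (-2)·0+(-1)·0+(-2)·1 = -2
  [M]: (-2)·1+(-1)·1+(-2)·0 = -3
  [L]: (-2)·-3+(-1)·0+(-2)·0 = 6
⇒ I^-2 M^-3 L^6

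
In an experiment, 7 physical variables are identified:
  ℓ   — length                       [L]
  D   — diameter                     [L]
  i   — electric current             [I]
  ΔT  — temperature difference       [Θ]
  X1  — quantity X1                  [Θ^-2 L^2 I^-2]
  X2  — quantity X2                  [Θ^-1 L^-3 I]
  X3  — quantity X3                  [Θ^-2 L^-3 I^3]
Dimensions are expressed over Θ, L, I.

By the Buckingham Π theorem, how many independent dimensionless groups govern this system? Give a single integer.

Exponent matrix [Θ,L,I] × [ℓ,D,i,ΔT,X1,X2,X3]:
  Θ: [ 0  0  0  1 -2 -1 -2]
  L: [ 1  1  0  0  2 -3 -3]
  I: [ 0  0  1  0 -2  1  3]
Row reduction gives pivot columns ℓ,i,ΔT; rank = 3
n=7, r=3 ⇒ 4 dimensionless groups

4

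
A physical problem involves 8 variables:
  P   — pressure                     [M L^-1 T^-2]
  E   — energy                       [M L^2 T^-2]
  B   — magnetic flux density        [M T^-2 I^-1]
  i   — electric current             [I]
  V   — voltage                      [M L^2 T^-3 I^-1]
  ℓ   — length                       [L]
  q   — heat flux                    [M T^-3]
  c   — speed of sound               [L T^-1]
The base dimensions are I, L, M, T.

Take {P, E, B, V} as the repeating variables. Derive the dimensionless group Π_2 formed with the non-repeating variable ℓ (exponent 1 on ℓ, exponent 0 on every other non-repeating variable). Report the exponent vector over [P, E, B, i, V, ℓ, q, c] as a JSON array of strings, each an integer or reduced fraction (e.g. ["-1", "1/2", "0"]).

Write exponents as rows I,L,M,T / cols P,E,B,i,V,ℓ,q,c:
  I: [ 0  0 -1  1 -1  0  0  0]
  L: [-1  2  0  0  2  1  0  1]
  M: [ 1  1  1  0  1  0  1  0]
  T: [-2 -2 -2  0 -3  0 -3 -1]
Echelon form has 4 nonzero rows (pivots: P,E,B,V)
Repeat: P,E,B,V; free: i,ℓ,q,c
RREF:
  r0: [   1    0    0  2/3    0 -1/3  4/3  1/3]
  r1: [   0    1    0  1/3    0  1/3 -1/3 -1/3]
  r2: [   0    0    1   -1    0    0   -1   -1]
  r3: [   0    0    0    0    1    0    1    1]
Fix exponent of ℓ at 1, i at 0, q at 0, c at 0; solve each RREF row for its pivot's exponent:
  r0: exp(P) + (-1/3)·1 = 0 ⇒ exp(P) = 1/3
  r1: exp(E) + (1/3)·1 = 0 ⇒ exp(E) = -1/3
  r2: exp(B) + (0)·1 = 0 ⇒ exp(B) = 0
  r3: exp(V) + (0)·1 = 0 ⇒ exp(V) = 0
Π_2 = P^(1/3) · E^(-1/3) · ℓ

["1/3", "-1/3", "0", "0", "0", "1", "0", "0"]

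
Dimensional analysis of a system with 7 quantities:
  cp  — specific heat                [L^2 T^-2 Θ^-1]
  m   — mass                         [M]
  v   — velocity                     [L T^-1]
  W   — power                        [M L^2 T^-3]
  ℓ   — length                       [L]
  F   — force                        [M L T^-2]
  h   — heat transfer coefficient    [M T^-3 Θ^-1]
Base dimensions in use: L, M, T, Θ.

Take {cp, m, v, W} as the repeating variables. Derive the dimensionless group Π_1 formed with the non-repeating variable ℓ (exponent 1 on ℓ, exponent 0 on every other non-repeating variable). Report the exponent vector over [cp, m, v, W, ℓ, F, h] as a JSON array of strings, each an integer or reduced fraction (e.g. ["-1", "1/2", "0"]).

["0", "-1", "-3", "1", "1", "0", "0"]

Write exponents as rows L,M,T,Θ / cols cp,m,v,W,ℓ,F,h:
  L: [ 2  0  1  2  1  1  0]
  M: [ 0  1  0  1  0  1  1]
  T: [-2  0 -1 -3  0 -2 -3]
  Θ: [-1  0  0  0  0  0 -1]
RREF → pivots at {cp,m,v,W} ⇒ r = 4
Repeat: cp,m,v,W; free: ℓ,F,h
RREF:
  r0: [   1    0    0    0    0    0    1]
  r1: [   0    1    0    0    1    0   -2]
  r2: [   0    0    1    0    3   -1   -8]
  r3: [   0    0    0    1   -1    1    3]
Fix exponent of ℓ at 1, F at 0, h at 0; solve each RREF row for its pivot's exponent:
  r0: exp(cp) + (0)·1 = 0 ⇒ exp(cp) = 0
  r1: exp(m) + (1)·1 = 0 ⇒ exp(m) = -1
  r2: exp(v) + (3)·1 = 0 ⇒ exp(v) = -3
  r3: exp(W) + (-1)·1 = 0 ⇒ exp(W) = 1
Π_1 = m^-1 · v^-3 · W · ℓ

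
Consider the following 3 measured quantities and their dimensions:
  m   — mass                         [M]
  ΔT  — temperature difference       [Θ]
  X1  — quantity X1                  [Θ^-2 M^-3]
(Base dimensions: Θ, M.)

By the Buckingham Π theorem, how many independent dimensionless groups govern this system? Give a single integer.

Exponent matrix [Θ,M] × [m,ΔT,X1]:
  Θ: [ 0  1 -2]
  M: [ 1  0 -3]
Echelon form has 2 nonzero rows (pivots: m,ΔT)
n=3, r=2 ⇒ 1 dimensionless group

1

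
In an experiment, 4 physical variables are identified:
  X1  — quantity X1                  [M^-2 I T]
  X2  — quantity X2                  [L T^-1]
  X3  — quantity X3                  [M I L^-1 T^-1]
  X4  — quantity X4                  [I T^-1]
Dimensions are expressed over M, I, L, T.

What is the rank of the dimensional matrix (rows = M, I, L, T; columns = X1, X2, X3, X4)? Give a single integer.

Exponent matrix [M,I,L,T] × [X1,X2,X3,X4]:
  M: [-2  0  1  0]
  I: [ 1  0  1  1]
  L: [ 0  1 -1  0]
  T: [ 1 -1 -1 -1]
Row reduction gives pivot columns X1,X2,X3; rank = 3

3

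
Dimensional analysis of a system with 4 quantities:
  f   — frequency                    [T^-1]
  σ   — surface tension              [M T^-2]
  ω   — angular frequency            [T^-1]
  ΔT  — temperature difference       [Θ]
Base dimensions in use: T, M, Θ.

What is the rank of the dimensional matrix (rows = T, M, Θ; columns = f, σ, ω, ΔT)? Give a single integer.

3

Exponent matrix [T,M,Θ] × [f,σ,ω,ΔT]:
  T: [-1 -2 -1  0]
  M: [ 0  1  0  0]
  Θ: [ 0  0  0  1]
RREF → pivots at {f,σ,ΔT} ⇒ r = 3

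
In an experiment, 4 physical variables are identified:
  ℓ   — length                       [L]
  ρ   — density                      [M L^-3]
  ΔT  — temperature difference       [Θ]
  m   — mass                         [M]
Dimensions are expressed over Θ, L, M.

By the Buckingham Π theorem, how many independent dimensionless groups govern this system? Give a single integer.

1

Exponent matrix [Θ,L,M] × [ℓ,ρ,ΔT,m]:
  Θ: [ 0  0  1  0]
  L: [ 1 -3  0  0]
  M: [ 0  1  0  1]
RREF → pivots at {ℓ,ρ,ΔT} ⇒ r = 3
Π count = n − r = 4 − 3 = 1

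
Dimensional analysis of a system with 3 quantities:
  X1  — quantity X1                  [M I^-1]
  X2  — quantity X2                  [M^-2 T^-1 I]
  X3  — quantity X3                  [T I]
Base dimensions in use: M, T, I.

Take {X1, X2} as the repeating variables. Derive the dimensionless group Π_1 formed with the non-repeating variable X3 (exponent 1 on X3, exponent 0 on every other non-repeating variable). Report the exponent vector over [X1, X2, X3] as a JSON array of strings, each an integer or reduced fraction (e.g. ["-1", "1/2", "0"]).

["2", "1", "1"]

Write exponents as rows M,T,I / cols X1,X2,X3:
  M: [ 1 -2  0]
  T: [ 0 -1  1]
  I: [-1  1  1]
Echelon form has 2 nonzero rows (pivots: X1,X2)
Repeat: X1,X2; free: X3
RREF:
  r0: [   1    0   -2]
  r1: [   0    1   -1]
  r2: [   0    0    0]
Fix exponent of X3 at 1; solve each RREF row for its pivot's exponent:
  r0: exp(X1) + (-2)·1 = 0 ⇒ exp(X1) = 2
  r1: exp(X2) + (-1)·1 = 0 ⇒ exp(X2) = 1
Π_1 = X1^2 · X2 · X3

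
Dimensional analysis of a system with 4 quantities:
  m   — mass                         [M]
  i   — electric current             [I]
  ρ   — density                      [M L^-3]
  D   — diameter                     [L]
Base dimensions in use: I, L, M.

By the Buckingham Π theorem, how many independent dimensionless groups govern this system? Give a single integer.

1

Exponent matrix [I,L,M] × [m,i,ρ,D]:
  I: [ 0  1  0  0]
  L: [ 0  0 -3  1]
  M: [ 1  0  1  0]
Row reduction gives pivot columns m,i,ρ; rank = 3
4 vars − rank 3 = 1 Π group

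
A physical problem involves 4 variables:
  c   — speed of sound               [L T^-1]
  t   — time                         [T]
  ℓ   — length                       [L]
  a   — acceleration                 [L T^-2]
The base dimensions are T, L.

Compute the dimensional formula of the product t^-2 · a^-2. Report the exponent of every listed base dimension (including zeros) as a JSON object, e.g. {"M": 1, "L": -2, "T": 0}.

Dimensional matrix (T×L by c×t×ℓ×a):
  T: [-1  1  0 -2]
  L: [ 1  0  1  1]
  [T]: (-2)·1+(-2)·-2 = 2
  [L]: (-2)·0+(-2)·1 = -2
⇒ T^2 L^-2

{"T": 2, "L": -2}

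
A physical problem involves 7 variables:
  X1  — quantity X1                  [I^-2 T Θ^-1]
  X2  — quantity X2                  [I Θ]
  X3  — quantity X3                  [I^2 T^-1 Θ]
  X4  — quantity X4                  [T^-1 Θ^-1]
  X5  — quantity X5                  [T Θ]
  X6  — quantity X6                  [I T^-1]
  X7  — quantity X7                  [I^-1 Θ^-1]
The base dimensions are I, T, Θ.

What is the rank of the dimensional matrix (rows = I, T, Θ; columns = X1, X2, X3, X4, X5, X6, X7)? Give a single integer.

2

Dimensional matrix (I×T×Θ by X1×X2×X3×X4×X5×X6×X7):
  I: [-2  1  2  0  0  1 -1]
  T: [ 1  0 -1 -1  1 -1  0]
  Θ: [-1  1  1 -1  1  0 -1]
Echelon form has 2 nonzero rows (pivots: X1,X2)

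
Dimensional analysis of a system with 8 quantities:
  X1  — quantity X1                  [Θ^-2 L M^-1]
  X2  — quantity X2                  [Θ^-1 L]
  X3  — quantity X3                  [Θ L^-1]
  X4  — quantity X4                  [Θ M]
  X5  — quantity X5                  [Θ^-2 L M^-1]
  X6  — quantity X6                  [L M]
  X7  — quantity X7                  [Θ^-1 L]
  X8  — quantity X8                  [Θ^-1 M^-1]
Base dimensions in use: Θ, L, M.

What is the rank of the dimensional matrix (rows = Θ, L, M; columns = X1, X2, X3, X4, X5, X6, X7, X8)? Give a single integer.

2

Write exponents as rows Θ,L,M / cols X1,X2,X3,X4,X5,X6,X7,X8:
  Θ: [-2 -1  1  1 -2  0 -1 -1]
  L: [ 1  1 -1  0  1  1  1  0]
  M: [-1  0  0  1 -1  1  0 -1]
RREF → pivots at {X1,X2} ⇒ r = 2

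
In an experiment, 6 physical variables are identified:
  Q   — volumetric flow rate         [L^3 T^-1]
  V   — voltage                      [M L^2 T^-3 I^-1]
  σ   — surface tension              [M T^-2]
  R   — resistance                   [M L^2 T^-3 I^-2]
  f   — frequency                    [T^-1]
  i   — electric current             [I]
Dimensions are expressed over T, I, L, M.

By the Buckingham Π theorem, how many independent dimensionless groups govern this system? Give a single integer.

2

Exponent matrix [T,I,L,M] × [Q,V,σ,R,f,i]:
  T: [-1 -3 -2 -3 -1  0]
  I: [ 0 -1  0 -2  0  1]
  L: [ 3  2  0  2  0  0]
  M: [ 0  1  1  1  0  0]
Echelon form has 4 nonzero rows (pivots: Q,V,σ,R)
6 vars − rank 4 = 2 Π groups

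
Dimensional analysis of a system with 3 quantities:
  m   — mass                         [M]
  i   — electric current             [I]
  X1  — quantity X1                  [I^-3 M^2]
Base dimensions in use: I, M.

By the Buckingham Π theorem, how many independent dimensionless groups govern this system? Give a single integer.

1

Dimensional matrix (I×M by m×i×X1):
  I: [ 0  1 -3]
  M: [ 1  0  2]
RREF → pivots at {m,i} ⇒ r = 2
3 vars − rank 2 = 1 Π group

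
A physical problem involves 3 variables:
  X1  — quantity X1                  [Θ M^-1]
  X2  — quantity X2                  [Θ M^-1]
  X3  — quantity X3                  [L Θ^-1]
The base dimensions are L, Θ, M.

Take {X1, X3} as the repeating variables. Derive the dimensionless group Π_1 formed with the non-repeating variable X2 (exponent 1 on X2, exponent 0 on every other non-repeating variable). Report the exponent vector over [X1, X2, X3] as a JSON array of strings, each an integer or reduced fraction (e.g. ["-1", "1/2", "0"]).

["-1", "1", "0"]

Exponent matrix [L,Θ,M] × [X1,X2,X3]:
  L: [ 0  0  1]
  Θ: [ 1  1 -1]
  M: [-1 -1  0]
RREF → pivots at {X1,X3} ⇒ r = 2
Repeat: X1,X3; free: X2
RREF:
  r0: [   1    1    0]
  r1: [   0    0    1]
  r2: [   0    0    0]
Fix exponent of X2 at 1; solve each RREF row for its pivot's exponent:
  r0: exp(X1) + (1)·1 = 0 ⇒ exp(X1) = -1
  r1: exp(X3) + (0)·1 = 0 ⇒ exp(X3) = 0
Π_1 = X1^-1 · X2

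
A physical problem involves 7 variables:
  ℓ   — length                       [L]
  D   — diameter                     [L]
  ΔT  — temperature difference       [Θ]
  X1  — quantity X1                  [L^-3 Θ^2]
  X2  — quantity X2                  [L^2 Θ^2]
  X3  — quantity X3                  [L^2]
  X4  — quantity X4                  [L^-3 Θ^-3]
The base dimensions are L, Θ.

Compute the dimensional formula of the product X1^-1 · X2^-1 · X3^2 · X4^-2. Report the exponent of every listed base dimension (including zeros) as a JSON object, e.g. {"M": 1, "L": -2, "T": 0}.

Write exponents as rows L,Θ / cols ℓ,D,ΔT,X1,X2,X3,X4:
  L: [ 1  1  0 -3  2  2 -3]
  Θ: [ 0  0  1  2  2  0 -3]
  [L]: (-1)·-3+(-1)·2+(2)·2+(-2)·-3 = 11
  [Θ]: (-1)·2+(-1)·2+(2)·0+(-2)·-3 = 2
⇒ L^11 Θ^2

{"L": 11, "Θ": 2}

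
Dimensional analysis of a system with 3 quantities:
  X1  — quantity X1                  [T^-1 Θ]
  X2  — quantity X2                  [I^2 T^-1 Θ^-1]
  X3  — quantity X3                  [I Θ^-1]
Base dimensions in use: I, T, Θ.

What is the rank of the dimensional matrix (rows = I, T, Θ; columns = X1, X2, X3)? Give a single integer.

2

Write exponents as rows I,T,Θ / cols X1,X2,X3:
  I: [ 0  2  1]
  T: [-1 -1  0]
  Θ: [ 1 -1 -1]
Row reduction gives pivot columns X1,X2; rank = 2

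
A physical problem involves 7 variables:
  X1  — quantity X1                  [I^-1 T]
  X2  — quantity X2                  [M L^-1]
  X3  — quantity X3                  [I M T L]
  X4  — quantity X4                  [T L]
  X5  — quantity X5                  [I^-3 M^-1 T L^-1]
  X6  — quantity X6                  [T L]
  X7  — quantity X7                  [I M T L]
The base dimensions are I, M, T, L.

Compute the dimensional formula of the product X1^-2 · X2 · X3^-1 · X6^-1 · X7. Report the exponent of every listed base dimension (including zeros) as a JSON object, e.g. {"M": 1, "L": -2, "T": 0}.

Write exponents as rows I,M,T,L / cols X1,X2,X3,X4,X5,X6,X7:
  I: [-1  0  1  0 -3  0  1]
  M: [ 0  1  1  0 -1  0  1]
  T: [ 1  0  1  1  1  1  1]
  L: [ 0 -1  1  1 -1  1  1]
  [I]: (-2)·-1+(1)·0+(-1)·1+(-1)·0+(1)·1 = 2
  [M]: (-2)·0+(1)·1+(-1)·1+(-1)·0+(1)·1 = 1
  [T]: (-2)·1+(1)·0+(-1)·1+(-1)·1+(1)·1 = -3
  [L]: (-2)·0+(1)·-1+(-1)·1+(-1)·1+(1)·1 = -2
⇒ I^2 M T^-3 L^-2

{"I": 2, "M": 1, "T": -3, "L": -2}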